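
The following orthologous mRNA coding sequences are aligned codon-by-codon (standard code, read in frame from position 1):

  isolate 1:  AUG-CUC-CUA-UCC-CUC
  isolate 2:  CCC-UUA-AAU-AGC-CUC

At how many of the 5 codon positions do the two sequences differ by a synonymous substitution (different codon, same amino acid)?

Codon 1: AUG Met / CCC Pro — nonsynonymous.
Codon 2: CUC Leu / UUA Leu — synonymous.
Codon 3: CUA Leu / AAU Asn — nonsynonymous.
Codon 4: UCC Ser / AGC Ser — synonymous.
Codon 5: CUC Leu / CUC Leu — identical.
Synonymous differences: 2.

2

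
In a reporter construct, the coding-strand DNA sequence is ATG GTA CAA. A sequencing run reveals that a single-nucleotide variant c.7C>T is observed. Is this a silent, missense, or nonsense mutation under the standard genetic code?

Position 7 falls in codon 3: CAA → Gln.
After the substitution the codon is TAA → Stop.
The new codon is a stop codon, so this is a nonsense mutation.

nonsense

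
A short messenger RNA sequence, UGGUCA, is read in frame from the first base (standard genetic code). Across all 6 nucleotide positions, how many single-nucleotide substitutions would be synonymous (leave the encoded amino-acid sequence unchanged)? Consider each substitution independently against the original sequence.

3

Codon 1 (UGG, Trp): 0 synonymous substitutions.
Codon 2 (UCA, Ser): 3 synonymous substitutions.
Total: 0 + 3 = 3.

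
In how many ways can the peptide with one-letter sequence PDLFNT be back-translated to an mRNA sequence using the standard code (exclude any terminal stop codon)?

Pro: 4 codons.
Asp: 2 codons.
Leu: 6 codons.
Phe: 2 codons.
Asn: 2 codons.
Thr: 4 codons.
4 × 2 × 6 × 2 × 2 × 4 = 768.

768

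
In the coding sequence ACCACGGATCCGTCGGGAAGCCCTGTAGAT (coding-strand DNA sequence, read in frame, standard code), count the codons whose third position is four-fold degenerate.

7

Codon 1 ACC (Thr): third position 4-fold.
Codon 2 ACG (Thr): third position 4-fold.
Codon 3 GAT (Asp): third position 2-fold.
Codon 4 CCG (Pro): third position 4-fold.
Codon 5 TCG (Ser): third position 4-fold.
Codon 6 GGA (Gly): third position 4-fold.
Codon 7 AGC (Ser): third position 2-fold.
Codon 8 CCT (Pro): third position 4-fold.
Codon 9 GTA (Val): third position 4-fold.
Codon 10 GAT (Asp): third position 2-fold.
Four-fold degenerate third positions: 7.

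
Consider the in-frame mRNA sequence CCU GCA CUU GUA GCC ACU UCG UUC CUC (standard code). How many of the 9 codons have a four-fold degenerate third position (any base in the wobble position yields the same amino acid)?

8

Codon 1 CCU (Pro): third position 4-fold.
Codon 2 GCA (Ala): third position 4-fold.
Codon 3 CUU (Leu): third position 4-fold.
Codon 4 GUA (Val): third position 4-fold.
Codon 5 GCC (Ala): third position 4-fold.
Codon 6 ACU (Thr): third position 4-fold.
Codon 7 UCG (Ser): third position 4-fold.
Codon 8 UUC (Phe): third position 2-fold.
Codon 9 CUC (Leu): third position 4-fold.
Four-fold degenerate third positions: 8.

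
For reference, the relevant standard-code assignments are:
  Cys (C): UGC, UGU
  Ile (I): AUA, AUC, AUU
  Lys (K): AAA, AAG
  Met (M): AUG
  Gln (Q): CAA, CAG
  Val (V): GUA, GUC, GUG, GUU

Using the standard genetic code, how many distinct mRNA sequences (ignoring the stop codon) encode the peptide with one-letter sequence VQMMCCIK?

Val: 4 codons.
Gln: 2 codons.
Met: 1 codon.
Met: 1 codon.
Cys: 2 codons.
Cys: 2 codons.
Ile: 3 codons.
Lys: 2 codons.
4 × 2 × 1 × 1 × 2 × 2 × 3 × 2 = 192.

192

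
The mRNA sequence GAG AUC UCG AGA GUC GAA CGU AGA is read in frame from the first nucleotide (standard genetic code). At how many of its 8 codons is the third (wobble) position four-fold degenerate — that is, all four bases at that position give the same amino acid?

Codon 1 GAG (Glu): third position 2-fold.
Codon 2 AUC (Ile): third position 3-fold.
Codon 3 UCG (Ser): third position 4-fold.
Codon 4 AGA (Arg): third position 2-fold.
Codon 5 GUC (Val): third position 4-fold.
Codon 6 GAA (Glu): third position 2-fold.
Codon 7 CGU (Arg): third position 4-fold.
Codon 8 AGA (Arg): third position 2-fold.
Four-fold degenerate third positions: 3.

3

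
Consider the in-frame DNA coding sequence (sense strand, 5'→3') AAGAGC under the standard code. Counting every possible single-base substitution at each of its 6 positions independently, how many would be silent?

2

Codon 1 (AAG, Lys): 1 synonymous substitution.
Codon 2 (AGC, Ser): 1 synonymous substitution.
Total: 1 + 1 = 2.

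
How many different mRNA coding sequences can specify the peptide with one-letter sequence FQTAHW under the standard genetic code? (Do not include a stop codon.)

128

Phe: 2 codons.
Gln: 2 codons.
Thr: 4 codons.
Ala: 4 codons.
His: 2 codons.
Trp: 1 codon.
2 × 2 × 4 × 4 × 2 × 1 = 128.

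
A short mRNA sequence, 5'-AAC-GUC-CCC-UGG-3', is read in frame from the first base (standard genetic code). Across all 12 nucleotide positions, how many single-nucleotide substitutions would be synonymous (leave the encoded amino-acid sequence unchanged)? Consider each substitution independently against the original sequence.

7

Codon 1 (AAC, Asn): 1 synonymous substitution.
Codon 2 (GUC, Val): 3 synonymous substitutions.
Codon 3 (CCC, Pro): 3 synonymous substitutions.
Codon 4 (UGG, Trp): 0 synonymous substitutions.
Total: 1 + 3 + 3 + 0 = 7.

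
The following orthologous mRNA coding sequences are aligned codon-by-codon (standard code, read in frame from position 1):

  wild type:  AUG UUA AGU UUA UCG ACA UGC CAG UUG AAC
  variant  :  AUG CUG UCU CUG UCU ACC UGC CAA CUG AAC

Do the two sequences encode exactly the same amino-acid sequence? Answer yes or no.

Codon 1: AUG Met / AUG Met — identical.
Codon 2: UUA Leu / CUG Leu — synonymous.
Codon 3: AGU Ser / UCU Ser — synonymous.
Codon 4: UUA Leu / CUG Leu — synonymous.
Codon 5: UCG Ser / UCU Ser — synonymous.
Codon 6: ACA Thr / ACC Thr — synonymous.
Codon 7: UGC Cys / UGC Cys — identical.
Codon 8: CAG Gln / CAA Gln — synonymous.
Codon 9: UUG Leu / CUG Leu — synonymous.
Codon 10: AAC Asn / AAC Asn — identical.
Nonsynonymous differences: 0 → same protein.

yes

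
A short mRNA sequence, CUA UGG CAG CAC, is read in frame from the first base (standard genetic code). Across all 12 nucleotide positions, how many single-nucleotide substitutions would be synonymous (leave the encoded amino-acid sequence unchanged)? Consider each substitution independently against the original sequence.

6

Codon 1 (CUA, Leu): 4 synonymous substitutions.
Codon 2 (UGG, Trp): 0 synonymous substitutions.
Codon 3 (CAG, Gln): 1 synonymous substitution.
Codon 4 (CAC, His): 1 synonymous substitution.
Total: 4 + 0 + 1 + 1 = 6.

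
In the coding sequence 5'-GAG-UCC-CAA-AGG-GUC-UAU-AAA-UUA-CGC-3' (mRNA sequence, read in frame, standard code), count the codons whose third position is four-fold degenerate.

3

Codon 1 GAG (Glu): third position 2-fold.
Codon 2 UCC (Ser): third position 4-fold.
Codon 3 CAA (Gln): third position 2-fold.
Codon 4 AGG (Arg): third position 2-fold.
Codon 5 GUC (Val): third position 4-fold.
Codon 6 UAU (Tyr): third position 2-fold.
Codon 7 AAA (Lys): third position 2-fold.
Codon 8 UUA (Leu): third position 2-fold.
Codon 9 CGC (Arg): third position 4-fold.
Four-fold degenerate third positions: 3.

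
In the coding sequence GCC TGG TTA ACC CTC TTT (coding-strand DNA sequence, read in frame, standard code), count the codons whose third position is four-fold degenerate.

3

Codon 1 GCC (Ala): third position 4-fold.
Codon 2 TGG (Trp): third position 1-fold.
Codon 3 TTA (Leu): third position 2-fold.
Codon 4 ACC (Thr): third position 4-fold.
Codon 5 CTC (Leu): third position 4-fold.
Codon 6 TTT (Phe): third position 2-fold.
Four-fold degenerate third positions: 3.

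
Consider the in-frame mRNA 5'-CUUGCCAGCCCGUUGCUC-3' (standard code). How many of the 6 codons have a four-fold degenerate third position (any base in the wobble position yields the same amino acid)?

Codon 1 CUU (Leu): third position 4-fold.
Codon 2 GCC (Ala): third position 4-fold.
Codon 3 AGC (Ser): third position 2-fold.
Codon 4 CCG (Pro): third position 4-fold.
Codon 5 UUG (Leu): third position 2-fold.
Codon 6 CUC (Leu): third position 4-fold.
Four-fold degenerate third positions: 4.

4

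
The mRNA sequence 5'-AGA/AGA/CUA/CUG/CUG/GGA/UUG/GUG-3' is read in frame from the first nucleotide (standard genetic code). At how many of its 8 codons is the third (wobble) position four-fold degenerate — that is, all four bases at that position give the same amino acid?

Codon 1 AGA (Arg): third position 2-fold.
Codon 2 AGA (Arg): third position 2-fold.
Codon 3 CUA (Leu): third position 4-fold.
Codon 4 CUG (Leu): third position 4-fold.
Codon 5 CUG (Leu): third position 4-fold.
Codon 6 GGA (Gly): third position 4-fold.
Codon 7 UUG (Leu): third position 2-fold.
Codon 8 GUG (Val): third position 4-fold.
Four-fold degenerate third positions: 5.

5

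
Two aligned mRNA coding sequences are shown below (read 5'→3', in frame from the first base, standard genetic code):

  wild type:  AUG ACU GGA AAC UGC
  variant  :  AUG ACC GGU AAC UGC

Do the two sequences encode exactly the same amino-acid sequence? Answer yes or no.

yes

Codon 1: AUG Met / AUG Met — identical.
Codon 2: ACU Thr / ACC Thr — synonymous.
Codon 3: GGA Gly / GGU Gly — synonymous.
Codon 4: AAC Asn / AAC Asn — identical.
Codon 5: UGC Cys / UGC Cys — identical.
Nonsynonymous differences: 0 → same protein.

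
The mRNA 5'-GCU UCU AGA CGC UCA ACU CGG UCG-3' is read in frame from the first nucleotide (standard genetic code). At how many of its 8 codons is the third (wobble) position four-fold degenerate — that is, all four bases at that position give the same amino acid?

Codon 1 GCU (Ala): third position 4-fold.
Codon 2 UCU (Ser): third position 4-fold.
Codon 3 AGA (Arg): third position 2-fold.
Codon 4 CGC (Arg): third position 4-fold.
Codon 5 UCA (Ser): third position 4-fold.
Codon 6 ACU (Thr): third position 4-fold.
Codon 7 CGG (Arg): third position 4-fold.
Codon 8 UCG (Ser): third position 4-fold.
Four-fold degenerate third positions: 7.

7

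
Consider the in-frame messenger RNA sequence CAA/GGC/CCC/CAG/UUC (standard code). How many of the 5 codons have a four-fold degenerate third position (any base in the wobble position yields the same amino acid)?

2

Codon 1 CAA (Gln): third position 2-fold.
Codon 2 GGC (Gly): third position 4-fold.
Codon 3 CCC (Pro): third position 4-fold.
Codon 4 CAG (Gln): third position 2-fold.
Codon 5 UUC (Phe): third position 2-fold.
Four-fold degenerate third positions: 2.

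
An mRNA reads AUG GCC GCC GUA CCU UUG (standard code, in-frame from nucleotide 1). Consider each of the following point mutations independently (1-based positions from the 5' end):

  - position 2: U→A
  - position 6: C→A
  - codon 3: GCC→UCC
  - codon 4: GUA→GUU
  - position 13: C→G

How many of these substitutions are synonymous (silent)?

Codon 1: AUG (Met) → AAG (Lys) — missense.
Codon 2: GCC (Ala) → GCA (Ala) — synonymous.
Codon 3: GCC (Ala) → UCC (Ser) — missense.
Codon 4: GUA (Val) → GUU (Val) — synonymous.
Codon 5: CCU (Pro) → GCU (Ala) — missense.
Synonymous: 2 of 5.

2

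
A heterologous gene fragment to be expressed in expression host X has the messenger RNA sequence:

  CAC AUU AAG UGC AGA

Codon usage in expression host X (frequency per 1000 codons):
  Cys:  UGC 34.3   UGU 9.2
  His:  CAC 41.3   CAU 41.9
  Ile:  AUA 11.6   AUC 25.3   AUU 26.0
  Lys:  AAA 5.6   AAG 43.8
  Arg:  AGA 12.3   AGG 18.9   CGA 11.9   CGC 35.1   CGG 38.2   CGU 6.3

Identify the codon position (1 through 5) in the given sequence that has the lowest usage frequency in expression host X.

Codon 1 CAC (His): 41.3 per 1000.
Codon 2 AUU (Ile): 26.0 per 1000.
Codon 3 AAG (Lys): 43.8 per 1000.
Codon 4 UGC (Cys): 34.3 per 1000.
Codon 5 AGA (Arg): 12.3 per 1000.
Lowest frequency is 12.3 at codon 5.

5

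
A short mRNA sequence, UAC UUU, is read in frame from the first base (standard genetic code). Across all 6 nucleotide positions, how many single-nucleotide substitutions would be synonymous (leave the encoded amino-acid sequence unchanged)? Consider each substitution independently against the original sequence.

2

Codon 1 (UAC, Tyr): 1 synonymous substitution.
Codon 2 (UUU, Phe): 1 synonymous substitution.
Total: 1 + 1 = 2.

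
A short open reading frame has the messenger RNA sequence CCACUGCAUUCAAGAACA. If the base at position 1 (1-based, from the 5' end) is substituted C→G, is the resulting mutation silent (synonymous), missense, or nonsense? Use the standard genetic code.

Position 1 falls in codon 1: CCA → Pro.
After the substitution the codon is GCA → Ala.
Pro ≠ Ala, so this is a missense mutation.

missense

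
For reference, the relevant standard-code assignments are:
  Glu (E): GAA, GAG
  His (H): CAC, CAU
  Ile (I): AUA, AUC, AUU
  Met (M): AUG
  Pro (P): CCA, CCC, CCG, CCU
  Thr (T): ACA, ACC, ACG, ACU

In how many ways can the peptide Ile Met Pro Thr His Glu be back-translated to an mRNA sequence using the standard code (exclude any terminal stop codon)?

Ile: 3 codons.
Met: 1 codon.
Pro: 4 codons.
Thr: 4 codons.
His: 2 codons.
Glu: 2 codons.
3 × 1 × 4 × 4 × 2 × 2 = 192.

192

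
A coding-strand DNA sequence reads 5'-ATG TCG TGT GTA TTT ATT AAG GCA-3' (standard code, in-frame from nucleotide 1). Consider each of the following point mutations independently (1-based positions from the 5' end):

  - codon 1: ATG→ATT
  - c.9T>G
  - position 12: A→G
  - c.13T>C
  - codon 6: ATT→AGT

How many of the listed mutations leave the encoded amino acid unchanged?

1

Codon 1: ATG (Met) → ATT (Ile) — missense.
Codon 3: TGT (Cys) → TGG (Trp) — missense.
Codon 4: GTA (Val) → GTG (Val) — synonymous.
Codon 5: TTT (Phe) → CTT (Leu) — missense.
Codon 6: ATT (Ile) → AGT (Ser) — missense.
Synonymous: 1 of 5.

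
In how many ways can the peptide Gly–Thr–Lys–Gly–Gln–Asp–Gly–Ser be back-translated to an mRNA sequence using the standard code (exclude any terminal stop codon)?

Gly: 4 codons.
Thr: 4 codons.
Lys: 2 codons.
Gly: 4 codons.
Gln: 2 codons.
Asp: 2 codons.
Gly: 4 codons.
Ser: 6 codons.
4 × 4 × 2 × 4 × 2 × 2 × 4 × 6 = 12288.

12288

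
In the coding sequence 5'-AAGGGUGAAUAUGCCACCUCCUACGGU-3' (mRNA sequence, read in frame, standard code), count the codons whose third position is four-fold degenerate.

Codon 1 AAG (Lys): third position 2-fold.
Codon 2 GGU (Gly): third position 4-fold.
Codon 3 GAA (Glu): third position 2-fold.
Codon 4 UAU (Tyr): third position 2-fold.
Codon 5 GCC (Ala): third position 4-fold.
Codon 6 ACC (Thr): third position 4-fold.
Codon 7 UCC (Ser): third position 4-fold.
Codon 8 UAC (Tyr): third position 2-fold.
Codon 9 GGU (Gly): third position 4-fold.
Four-fold degenerate third positions: 5.

5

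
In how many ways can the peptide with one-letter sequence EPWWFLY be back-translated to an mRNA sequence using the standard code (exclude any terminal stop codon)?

192

Glu: 2 codons.
Pro: 4 codons.
Trp: 1 codon.
Trp: 1 codon.
Phe: 2 codons.
Leu: 6 codons.
Tyr: 2 codons.
2 × 4 × 1 × 1 × 2 × 6 × 2 = 192.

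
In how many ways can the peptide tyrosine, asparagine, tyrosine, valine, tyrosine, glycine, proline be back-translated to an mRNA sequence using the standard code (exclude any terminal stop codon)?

1024

Tyr: 2 codons.
Asn: 2 codons.
Tyr: 2 codons.
Val: 4 codons.
Tyr: 2 codons.
Gly: 4 codons.
Pro: 4 codons.
2 × 2 × 2 × 4 × 2 × 4 × 4 = 1024.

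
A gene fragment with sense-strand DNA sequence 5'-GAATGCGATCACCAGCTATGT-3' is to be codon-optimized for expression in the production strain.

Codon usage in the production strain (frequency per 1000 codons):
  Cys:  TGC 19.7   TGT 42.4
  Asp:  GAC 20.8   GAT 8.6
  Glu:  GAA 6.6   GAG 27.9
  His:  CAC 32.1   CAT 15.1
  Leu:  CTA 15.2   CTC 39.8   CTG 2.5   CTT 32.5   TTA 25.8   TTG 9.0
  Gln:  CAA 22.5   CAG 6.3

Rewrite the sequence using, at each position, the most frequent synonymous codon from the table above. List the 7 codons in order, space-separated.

GAG TGT GAC CAC CAA CTC TGT

Codon 1 (Glu): best is GAG at 27.9.
Codon 2 (Cys): best is TGT at 42.4.
Codon 3 (Asp): best is GAC at 20.8.
Codon 4 (His): best is CAC at 32.1.
Codon 5 (Gln): best is CAA at 22.5.
Codon 6 (Leu): best is CTC at 39.8.
Codon 7 (Cys): best is TGT at 42.4.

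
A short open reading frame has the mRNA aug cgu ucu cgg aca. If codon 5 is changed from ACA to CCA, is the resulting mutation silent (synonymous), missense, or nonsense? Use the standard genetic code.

missense

Position 13 falls in codon 5: ACA → Thr.
After the substitution the codon is CCA → Pro.
Thr ≠ Pro, so this is a missense mutation.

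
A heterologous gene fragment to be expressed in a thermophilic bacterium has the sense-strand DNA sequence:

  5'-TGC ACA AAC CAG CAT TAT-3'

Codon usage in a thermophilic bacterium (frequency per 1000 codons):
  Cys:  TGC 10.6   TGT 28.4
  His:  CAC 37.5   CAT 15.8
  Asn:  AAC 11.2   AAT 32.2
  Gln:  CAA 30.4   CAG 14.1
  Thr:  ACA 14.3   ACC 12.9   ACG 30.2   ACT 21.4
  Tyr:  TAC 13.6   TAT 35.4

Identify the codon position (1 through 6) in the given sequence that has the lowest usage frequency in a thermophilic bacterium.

Codon 1 TGC (Cys): 10.6 per 1000.
Codon 2 ACA (Thr): 14.3 per 1000.
Codon 3 AAC (Asn): 11.2 per 1000.
Codon 4 CAG (Gln): 14.1 per 1000.
Codon 5 CAT (His): 15.8 per 1000.
Codon 6 TAT (Tyr): 35.4 per 1000.
Lowest frequency is 10.6 at codon 1.

1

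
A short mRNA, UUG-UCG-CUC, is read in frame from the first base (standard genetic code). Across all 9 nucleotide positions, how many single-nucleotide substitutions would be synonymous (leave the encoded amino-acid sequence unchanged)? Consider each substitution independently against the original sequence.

8

Codon 1 (UUG, Leu): 2 synonymous substitutions.
Codon 2 (UCG, Ser): 3 synonymous substitutions.
Codon 3 (CUC, Leu): 3 synonymous substitutions.
Total: 2 + 3 + 3 = 8.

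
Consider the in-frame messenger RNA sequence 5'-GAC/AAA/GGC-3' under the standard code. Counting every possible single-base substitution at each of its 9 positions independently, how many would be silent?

Codon 1 (GAC, Asp): 1 synonymous substitution.
Codon 2 (AAA, Lys): 1 synonymous substitution.
Codon 3 (GGC, Gly): 3 synonymous substitutions.
Total: 1 + 1 + 3 = 5.

5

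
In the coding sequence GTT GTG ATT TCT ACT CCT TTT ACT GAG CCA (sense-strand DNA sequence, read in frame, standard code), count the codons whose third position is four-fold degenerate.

Codon 1 GTT (Val): third position 4-fold.
Codon 2 GTG (Val): third position 4-fold.
Codon 3 ATT (Ile): third position 3-fold.
Codon 4 TCT (Ser): third position 4-fold.
Codon 5 ACT (Thr): third position 4-fold.
Codon 6 CCT (Pro): third position 4-fold.
Codon 7 TTT (Phe): third position 2-fold.
Codon 8 ACT (Thr): third position 4-fold.
Codon 9 GAG (Glu): third position 2-fold.
Codon 10 CCA (Pro): third position 4-fold.
Four-fold degenerate third positions: 7.

7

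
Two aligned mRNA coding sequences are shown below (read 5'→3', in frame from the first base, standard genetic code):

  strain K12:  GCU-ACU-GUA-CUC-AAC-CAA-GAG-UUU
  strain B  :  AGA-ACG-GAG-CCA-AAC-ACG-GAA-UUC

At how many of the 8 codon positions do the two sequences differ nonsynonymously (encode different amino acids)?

4

Codon 1: GCU Ala / AGA Arg — nonsynonymous.
Codon 2: ACU Thr / ACG Thr — synonymous.
Codon 3: GUA Val / GAG Glu — nonsynonymous.
Codon 4: CUC Leu / CCA Pro — nonsynonymous.
Codon 5: AAC Asn / AAC Asn — identical.
Codon 6: CAA Gln / ACG Thr — nonsynonymous.
Codon 7: GAG Glu / GAA Glu — synonymous.
Codon 8: UUU Phe / UUC Phe — synonymous.
Nonsynonymous differences: 4.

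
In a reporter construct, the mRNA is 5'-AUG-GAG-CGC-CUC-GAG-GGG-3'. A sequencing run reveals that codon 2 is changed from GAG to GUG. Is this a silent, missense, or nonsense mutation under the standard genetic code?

Position 5 falls in codon 2: GAG → Glu.
After the substitution the codon is GUG → Val.
Glu ≠ Val, so this is a missense mutation.

missense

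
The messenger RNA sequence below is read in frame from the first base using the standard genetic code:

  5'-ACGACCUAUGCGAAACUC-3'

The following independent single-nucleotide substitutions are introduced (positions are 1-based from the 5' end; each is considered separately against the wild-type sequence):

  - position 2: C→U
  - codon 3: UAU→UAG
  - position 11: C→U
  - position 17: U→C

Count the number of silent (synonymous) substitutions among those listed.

Codon 1: ACG (Thr) → AUG (Met) — missense.
Codon 3: UAU (Tyr) → UAG (Stop) — nonsense.
Codon 4: GCG (Ala) → GUG (Val) — missense.
Codon 6: CUC (Leu) → CCC (Pro) — missense.
Synonymous: 0 of 4.

0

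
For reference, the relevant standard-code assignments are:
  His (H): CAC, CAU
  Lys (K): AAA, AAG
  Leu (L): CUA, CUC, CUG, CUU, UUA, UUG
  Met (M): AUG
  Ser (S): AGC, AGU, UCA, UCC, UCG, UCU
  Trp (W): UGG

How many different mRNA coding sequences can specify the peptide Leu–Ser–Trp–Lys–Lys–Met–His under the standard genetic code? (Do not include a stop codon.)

Leu: 6 codons.
Ser: 6 codons.
Trp: 1 codon.
Lys: 2 codons.
Lys: 2 codons.
Met: 1 codon.
His: 2 codons.
6 × 6 × 1 × 2 × 2 × 1 × 2 = 288.

288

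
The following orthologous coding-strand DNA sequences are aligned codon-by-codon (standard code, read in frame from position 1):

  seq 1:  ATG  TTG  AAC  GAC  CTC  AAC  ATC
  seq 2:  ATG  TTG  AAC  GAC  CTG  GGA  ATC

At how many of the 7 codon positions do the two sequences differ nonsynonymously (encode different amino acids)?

1

Codon 1: ATG Met / ATG Met — identical.
Codon 2: TTG Leu / TTG Leu — identical.
Codon 3: AAC Asn / AAC Asn — identical.
Codon 4: GAC Asp / GAC Asp — identical.
Codon 5: CTC Leu / CTG Leu — synonymous.
Codon 6: AAC Asn / GGA Gly — nonsynonymous.
Codon 7: ATC Ile / ATC Ile — identical.
Nonsynonymous differences: 1.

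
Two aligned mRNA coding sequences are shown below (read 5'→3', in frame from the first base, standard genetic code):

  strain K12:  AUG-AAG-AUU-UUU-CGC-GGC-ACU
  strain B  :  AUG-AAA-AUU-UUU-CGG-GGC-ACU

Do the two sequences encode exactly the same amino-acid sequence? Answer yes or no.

Codon 1: AUG Met / AUG Met — identical.
Codon 2: AAG Lys / AAA Lys — synonymous.
Codon 3: AUU Ile / AUU Ile — identical.
Codon 4: UUU Phe / UUU Phe — identical.
Codon 5: CGC Arg / CGG Arg — synonymous.
Codon 6: GGC Gly / GGC Gly — identical.
Codon 7: ACU Thr / ACU Thr — identical.
Nonsynonymous differences: 0 → same protein.

yes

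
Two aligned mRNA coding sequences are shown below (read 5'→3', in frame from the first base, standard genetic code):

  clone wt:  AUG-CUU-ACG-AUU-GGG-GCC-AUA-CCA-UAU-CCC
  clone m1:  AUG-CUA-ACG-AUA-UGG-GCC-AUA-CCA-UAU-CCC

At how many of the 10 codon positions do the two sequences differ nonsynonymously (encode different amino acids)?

Codon 1: AUG Met / AUG Met — identical.
Codon 2: CUU Leu / CUA Leu — synonymous.
Codon 3: ACG Thr / ACG Thr — identical.
Codon 4: AUU Ile / AUA Ile — synonymous.
Codon 5: GGG Gly / UGG Trp — nonsynonymous.
Codon 6: GCC Ala / GCC Ala — identical.
Codon 7: AUA Ile / AUA Ile — identical.
Codon 8: CCA Pro / CCA Pro — identical.
Codon 9: UAU Tyr / UAU Tyr — identical.
Codon 10: CCC Pro / CCC Pro — identical.
Nonsynonymous differences: 1.

1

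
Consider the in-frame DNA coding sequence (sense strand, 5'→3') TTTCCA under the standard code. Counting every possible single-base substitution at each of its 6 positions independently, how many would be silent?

4

Codon 1 (TTT, Phe): 1 synonymous substitution.
Codon 2 (CCA, Pro): 3 synonymous substitutions.
Total: 1 + 3 = 4.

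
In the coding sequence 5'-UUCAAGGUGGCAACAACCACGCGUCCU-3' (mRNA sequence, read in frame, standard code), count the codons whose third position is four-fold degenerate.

Codon 1 UUC (Phe): third position 2-fold.
Codon 2 AAG (Lys): third position 2-fold.
Codon 3 GUG (Val): third position 4-fold.
Codon 4 GCA (Ala): third position 4-fold.
Codon 5 ACA (Thr): third position 4-fold.
Codon 6 ACC (Thr): third position 4-fold.
Codon 7 ACG (Thr): third position 4-fold.
Codon 8 CGU (Arg): third position 4-fold.
Codon 9 CCU (Pro): third position 4-fold.
Four-fold degenerate third positions: 7.

7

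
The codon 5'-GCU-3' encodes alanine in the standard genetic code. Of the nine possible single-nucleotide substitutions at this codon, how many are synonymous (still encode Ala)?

Position 1: none → 0 synonymous.
Position 2: none → 0 synonymous.
Position 3: GCC, GCA, GCG → 3 synonymous.
Total: 0 + 0 + 3 = 3.

3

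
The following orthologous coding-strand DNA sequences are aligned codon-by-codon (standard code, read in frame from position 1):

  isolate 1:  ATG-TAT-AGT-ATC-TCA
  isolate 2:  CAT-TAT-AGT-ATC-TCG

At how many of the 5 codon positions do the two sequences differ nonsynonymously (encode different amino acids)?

Codon 1: ATG Met / CAT His — nonsynonymous.
Codon 2: TAT Tyr / TAT Tyr — identical.
Codon 3: AGT Ser / AGT Ser — identical.
Codon 4: ATC Ile / ATC Ile — identical.
Codon 5: TCA Ser / TCG Ser — synonymous.
Nonsynonymous differences: 1.

1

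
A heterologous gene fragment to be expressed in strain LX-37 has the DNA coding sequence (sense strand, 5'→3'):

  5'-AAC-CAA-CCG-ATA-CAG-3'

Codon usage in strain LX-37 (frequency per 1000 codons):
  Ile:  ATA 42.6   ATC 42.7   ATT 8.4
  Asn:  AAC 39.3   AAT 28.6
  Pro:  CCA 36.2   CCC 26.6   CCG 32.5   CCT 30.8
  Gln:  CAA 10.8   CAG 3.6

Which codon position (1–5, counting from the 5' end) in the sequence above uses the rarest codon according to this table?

5

Codon 1 AAC (Asn): 39.3 per 1000.
Codon 2 CAA (Gln): 10.8 per 1000.
Codon 3 CCG (Pro): 32.5 per 1000.
Codon 4 ATA (Ile): 42.6 per 1000.
Codon 5 CAG (Gln): 3.6 per 1000.
Lowest frequency is 3.6 at codon 5.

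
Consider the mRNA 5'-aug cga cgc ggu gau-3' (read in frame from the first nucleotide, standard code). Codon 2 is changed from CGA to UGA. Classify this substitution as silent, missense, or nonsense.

Position 4 falls in codon 2: CGA → Arg.
After the substitution the codon is UGA → Stop.
The new codon is a stop codon, so this is a nonsense mutation.

nonsense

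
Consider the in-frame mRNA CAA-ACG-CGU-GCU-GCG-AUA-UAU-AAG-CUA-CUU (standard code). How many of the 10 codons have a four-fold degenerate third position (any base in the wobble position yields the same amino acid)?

6

Codon 1 CAA (Gln): third position 2-fold.
Codon 2 ACG (Thr): third position 4-fold.
Codon 3 CGU (Arg): third position 4-fold.
Codon 4 GCU (Ala): third position 4-fold.
Codon 5 GCG (Ala): third position 4-fold.
Codon 6 AUA (Ile): third position 3-fold.
Codon 7 UAU (Tyr): third position 2-fold.
Codon 8 AAG (Lys): third position 2-fold.
Codon 9 CUA (Leu): third position 4-fold.
Codon 10 CUU (Leu): third position 4-fold.
Four-fold degenerate third positions: 6.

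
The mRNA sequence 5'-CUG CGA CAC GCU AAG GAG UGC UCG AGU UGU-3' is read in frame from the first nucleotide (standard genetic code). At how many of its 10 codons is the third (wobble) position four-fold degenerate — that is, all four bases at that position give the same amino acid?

Codon 1 CUG (Leu): third position 4-fold.
Codon 2 CGA (Arg): third position 4-fold.
Codon 3 CAC (His): third position 2-fold.
Codon 4 GCU (Ala): third position 4-fold.
Codon 5 AAG (Lys): third position 2-fold.
Codon 6 GAG (Glu): third position 2-fold.
Codon 7 UGC (Cys): third position 2-fold.
Codon 8 UCG (Ser): third position 4-fold.
Codon 9 AGU (Ser): third position 2-fold.
Codon 10 UGU (Cys): third position 2-fold.
Four-fold degenerate third positions: 4.

4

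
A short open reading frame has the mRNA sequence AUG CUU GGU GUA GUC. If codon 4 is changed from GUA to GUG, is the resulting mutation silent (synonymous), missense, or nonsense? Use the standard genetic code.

Position 12 falls in codon 4: GUA → Val.
After the substitution the codon is GUG → Val.
Both encode Val, so the change is synonymous.

silent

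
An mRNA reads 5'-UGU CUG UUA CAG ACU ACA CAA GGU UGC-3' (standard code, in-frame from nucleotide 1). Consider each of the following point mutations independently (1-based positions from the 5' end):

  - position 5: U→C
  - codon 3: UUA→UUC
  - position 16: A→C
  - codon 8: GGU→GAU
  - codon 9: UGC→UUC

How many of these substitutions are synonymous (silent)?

Codon 2: CUG (Leu) → CCG (Pro) — missense.
Codon 3: UUA (Leu) → UUC (Phe) — missense.
Codon 6: ACA (Thr) → CCA (Pro) — missense.
Codon 8: GGU (Gly) → GAU (Asp) — missense.
Codon 9: UGC (Cys) → UUC (Phe) — missense.
Synonymous: 0 of 5.

0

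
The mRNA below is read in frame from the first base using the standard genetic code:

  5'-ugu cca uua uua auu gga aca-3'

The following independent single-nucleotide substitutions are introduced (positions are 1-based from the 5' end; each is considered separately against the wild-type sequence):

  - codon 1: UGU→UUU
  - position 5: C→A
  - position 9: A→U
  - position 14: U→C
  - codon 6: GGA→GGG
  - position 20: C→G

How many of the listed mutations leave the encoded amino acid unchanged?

Codon 1: UGU (Cys) → UUU (Phe) — missense.
Codon 2: CCA (Pro) → CAA (Gln) — missense.
Codon 3: UUA (Leu) → UUU (Phe) — missense.
Codon 5: AUU (Ile) → ACU (Thr) — missense.
Codon 6: GGA (Gly) → GGG (Gly) — synonymous.
Codon 7: ACA (Thr) → AGA (Arg) — missense.
Synonymous: 1 of 6.

1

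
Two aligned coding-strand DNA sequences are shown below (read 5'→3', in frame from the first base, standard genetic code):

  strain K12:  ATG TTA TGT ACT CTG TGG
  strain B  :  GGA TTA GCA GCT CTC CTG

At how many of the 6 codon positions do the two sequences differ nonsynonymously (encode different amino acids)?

4

Codon 1: ATG Met / GGA Gly — nonsynonymous.
Codon 2: TTA Leu / TTA Leu — identical.
Codon 3: TGT Cys / GCA Ala — nonsynonymous.
Codon 4: ACT Thr / GCT Ala — nonsynonymous.
Codon 5: CTG Leu / CTC Leu — synonymous.
Codon 6: TGG Trp / CTG Leu — nonsynonymous.
Nonsynonymous differences: 4.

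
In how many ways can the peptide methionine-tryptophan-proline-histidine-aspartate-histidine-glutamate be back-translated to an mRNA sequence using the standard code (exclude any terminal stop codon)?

64

Met: 1 codon.
Trp: 1 codon.
Pro: 4 codons.
His: 2 codons.
Asp: 2 codons.
His: 2 codons.
Glu: 2 codons.
1 × 1 × 4 × 2 × 2 × 2 × 2 = 64.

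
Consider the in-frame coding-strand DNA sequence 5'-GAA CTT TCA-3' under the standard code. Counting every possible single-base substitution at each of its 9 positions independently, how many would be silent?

7

Codon 1 (GAA, Glu): 1 synonymous substitution.
Codon 2 (CTT, Leu): 3 synonymous substitutions.
Codon 3 (TCA, Ser): 3 synonymous substitutions.
Total: 1 + 3 + 3 = 7.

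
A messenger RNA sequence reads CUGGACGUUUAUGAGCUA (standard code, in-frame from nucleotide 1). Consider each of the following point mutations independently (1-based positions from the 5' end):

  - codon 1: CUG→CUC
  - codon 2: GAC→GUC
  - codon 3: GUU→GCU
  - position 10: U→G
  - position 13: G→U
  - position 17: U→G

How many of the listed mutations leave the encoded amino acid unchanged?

1

Codon 1: CUG (Leu) → CUC (Leu) — synonymous.
Codon 2: GAC (Asp) → GUC (Val) — missense.
Codon 3: GUU (Val) → GCU (Ala) — missense.
Codon 4: UAU (Tyr) → GAU (Asp) — missense.
Codon 5: GAG (Glu) → UAG (Stop) — nonsense.
Codon 6: CUA (Leu) → CGA (Arg) — missense.
Synonymous: 1 of 6.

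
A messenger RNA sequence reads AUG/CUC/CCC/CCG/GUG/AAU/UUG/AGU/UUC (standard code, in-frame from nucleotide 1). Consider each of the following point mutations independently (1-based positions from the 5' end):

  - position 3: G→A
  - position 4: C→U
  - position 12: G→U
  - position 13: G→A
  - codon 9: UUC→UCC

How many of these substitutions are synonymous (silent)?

1

Codon 1: AUG (Met) → AUA (Ile) — missense.
Codon 2: CUC (Leu) → UUC (Phe) — missense.
Codon 4: CCG (Pro) → CCU (Pro) — synonymous.
Codon 5: GUG (Val) → AUG (Met) — missense.
Codon 9: UUC (Phe) → UCC (Ser) — missense.
Synonymous: 1 of 5.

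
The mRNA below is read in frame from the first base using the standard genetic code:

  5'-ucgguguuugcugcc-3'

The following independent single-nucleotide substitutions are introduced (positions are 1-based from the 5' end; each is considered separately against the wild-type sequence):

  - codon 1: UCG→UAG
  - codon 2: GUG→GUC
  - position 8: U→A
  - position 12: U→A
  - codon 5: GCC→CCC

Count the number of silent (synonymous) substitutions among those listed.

2

Codon 1: UCG (Ser) → UAG (Stop) — nonsense.
Codon 2: GUG (Val) → GUC (Val) — synonymous.
Codon 3: UUU (Phe) → UAU (Tyr) — missense.
Codon 4: GCU (Ala) → GCA (Ala) — synonymous.
Codon 5: GCC (Ala) → CCC (Pro) — missense.
Synonymous: 2 of 5.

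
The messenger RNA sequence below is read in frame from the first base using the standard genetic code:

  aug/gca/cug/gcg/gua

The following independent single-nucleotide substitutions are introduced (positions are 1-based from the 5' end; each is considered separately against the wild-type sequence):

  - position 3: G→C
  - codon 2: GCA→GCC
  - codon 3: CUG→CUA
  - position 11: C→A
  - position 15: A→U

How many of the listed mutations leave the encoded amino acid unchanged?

Codon 1: AUG (Met) → AUC (Ile) — missense.
Codon 2: GCA (Ala) → GCC (Ala) — synonymous.
Codon 3: CUG (Leu) → CUA (Leu) — synonymous.
Codon 4: GCG (Ala) → GAG (Glu) — missense.
Codon 5: GUA (Val) → GUU (Val) — synonymous.
Synonymous: 3 of 5.

3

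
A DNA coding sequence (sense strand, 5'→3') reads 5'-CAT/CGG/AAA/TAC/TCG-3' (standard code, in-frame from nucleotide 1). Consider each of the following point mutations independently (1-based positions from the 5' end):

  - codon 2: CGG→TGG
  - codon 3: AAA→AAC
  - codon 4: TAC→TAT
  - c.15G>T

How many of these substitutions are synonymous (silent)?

Codon 2: CGG (Arg) → TGG (Trp) — missense.
Codon 3: AAA (Lys) → AAC (Asn) — missense.
Codon 4: TAC (Tyr) → TAT (Tyr) — synonymous.
Codon 5: TCG (Ser) → TCT (Ser) — synonymous.
Synonymous: 2 of 4.

2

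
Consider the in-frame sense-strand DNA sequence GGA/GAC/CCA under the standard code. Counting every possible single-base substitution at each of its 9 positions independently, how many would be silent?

Codon 1 (GGA, Gly): 3 synonymous substitutions.
Codon 2 (GAC, Asp): 1 synonymous substitution.
Codon 3 (CCA, Pro): 3 synonymous substitutions.
Total: 3 + 1 + 3 = 7.

7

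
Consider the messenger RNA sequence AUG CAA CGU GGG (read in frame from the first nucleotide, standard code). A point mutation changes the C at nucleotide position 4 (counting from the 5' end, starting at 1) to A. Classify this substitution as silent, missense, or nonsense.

Position 4 falls in codon 2: CAA → Gln.
After the substitution the codon is AAA → Lys.
Gln ≠ Lys, so this is a missense mutation.

missense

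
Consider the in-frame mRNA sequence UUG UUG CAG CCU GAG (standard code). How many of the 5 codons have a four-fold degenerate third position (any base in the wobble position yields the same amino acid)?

Codon 1 UUG (Leu): third position 2-fold.
Codon 2 UUG (Leu): third position 2-fold.
Codon 3 CAG (Gln): third position 2-fold.
Codon 4 CCU (Pro): third position 4-fold.
Codon 5 GAG (Glu): third position 2-fold.
Four-fold degenerate third positions: 1.

1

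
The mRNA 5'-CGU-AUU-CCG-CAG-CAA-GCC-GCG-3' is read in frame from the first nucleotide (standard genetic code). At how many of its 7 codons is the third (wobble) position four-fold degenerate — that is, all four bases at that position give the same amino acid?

4

Codon 1 CGU (Arg): third position 4-fold.
Codon 2 AUU (Ile): third position 3-fold.
Codon 3 CCG (Pro): third position 4-fold.
Codon 4 CAG (Gln): third position 2-fold.
Codon 5 CAA (Gln): third position 2-fold.
Codon 6 GCC (Ala): third position 4-fold.
Codon 7 GCG (Ala): third position 4-fold.
Four-fold degenerate third positions: 4.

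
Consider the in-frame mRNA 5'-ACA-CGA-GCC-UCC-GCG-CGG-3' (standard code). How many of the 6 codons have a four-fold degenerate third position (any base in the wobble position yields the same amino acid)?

Codon 1 ACA (Thr): third position 4-fold.
Codon 2 CGA (Arg): third position 4-fold.
Codon 3 GCC (Ala): third position 4-fold.
Codon 4 UCC (Ser): third position 4-fold.
Codon 5 GCG (Ala): third position 4-fold.
Codon 6 CGG (Arg): third position 4-fold.
Four-fold degenerate third positions: 6.

6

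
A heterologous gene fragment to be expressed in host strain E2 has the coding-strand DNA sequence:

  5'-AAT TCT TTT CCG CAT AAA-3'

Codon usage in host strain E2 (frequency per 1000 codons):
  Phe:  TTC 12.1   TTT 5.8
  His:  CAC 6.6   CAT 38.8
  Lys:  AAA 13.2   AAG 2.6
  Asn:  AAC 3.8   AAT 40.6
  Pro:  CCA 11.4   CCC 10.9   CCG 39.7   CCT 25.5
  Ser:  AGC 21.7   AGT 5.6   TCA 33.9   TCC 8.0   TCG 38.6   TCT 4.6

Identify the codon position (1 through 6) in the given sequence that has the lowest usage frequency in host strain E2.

2

Codon 1 AAT (Asn): 40.6 per 1000.
Codon 2 TCT (Ser): 4.6 per 1000.
Codon 3 TTT (Phe): 5.8 per 1000.
Codon 4 CCG (Pro): 39.7 per 1000.
Codon 5 CAT (His): 38.8 per 1000.
Codon 6 AAA (Lys): 13.2 per 1000.
Lowest frequency is 4.6 at codon 2.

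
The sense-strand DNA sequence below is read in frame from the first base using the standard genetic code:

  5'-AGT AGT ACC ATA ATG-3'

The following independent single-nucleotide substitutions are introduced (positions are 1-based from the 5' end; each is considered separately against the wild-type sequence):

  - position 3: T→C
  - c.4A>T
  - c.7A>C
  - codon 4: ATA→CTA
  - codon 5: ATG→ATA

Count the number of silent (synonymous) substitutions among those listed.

Codon 1: AGT (Ser) → AGC (Ser) — synonymous.
Codon 2: AGT (Ser) → TGT (Cys) — missense.
Codon 3: ACC (Thr) → CCC (Pro) — missense.
Codon 4: ATA (Ile) → CTA (Leu) — missense.
Codon 5: ATG (Met) → ATA (Ile) — missense.
Synonymous: 1 of 5.

1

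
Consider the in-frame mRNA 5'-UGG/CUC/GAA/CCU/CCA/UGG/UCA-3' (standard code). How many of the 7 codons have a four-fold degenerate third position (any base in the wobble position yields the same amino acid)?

Codon 1 UGG (Trp): third position 1-fold.
Codon 2 CUC (Leu): third position 4-fold.
Codon 3 GAA (Glu): third position 2-fold.
Codon 4 CCU (Pro): third position 4-fold.
Codon 5 CCA (Pro): third position 4-fold.
Codon 6 UGG (Trp): third position 1-fold.
Codon 7 UCA (Ser): third position 4-fold.
Four-fold degenerate third positions: 4.

4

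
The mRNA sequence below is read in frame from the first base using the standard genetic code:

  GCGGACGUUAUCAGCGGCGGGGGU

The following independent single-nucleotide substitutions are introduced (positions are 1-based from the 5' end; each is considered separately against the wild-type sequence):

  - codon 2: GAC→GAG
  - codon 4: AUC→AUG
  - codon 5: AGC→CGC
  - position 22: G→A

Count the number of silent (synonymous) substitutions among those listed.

0

Codon 2: GAC (Asp) → GAG (Glu) — missense.
Codon 4: AUC (Ile) → AUG (Met) — missense.
Codon 5: AGC (Ser) → CGC (Arg) — missense.
Codon 8: GGU (Gly) → AGU (Ser) — missense.
Synonymous: 0 of 4.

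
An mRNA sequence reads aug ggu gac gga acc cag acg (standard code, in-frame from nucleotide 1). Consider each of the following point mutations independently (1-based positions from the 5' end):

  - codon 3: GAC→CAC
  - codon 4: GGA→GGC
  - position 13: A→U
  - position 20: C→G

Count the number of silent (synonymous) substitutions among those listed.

Codon 3: GAC (Asp) → CAC (His) — missense.
Codon 4: GGA (Gly) → GGC (Gly) — synonymous.
Codon 5: ACC (Thr) → UCC (Ser) — missense.
Codon 7: ACG (Thr) → AGG (Arg) — missense.
Synonymous: 1 of 4.

1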